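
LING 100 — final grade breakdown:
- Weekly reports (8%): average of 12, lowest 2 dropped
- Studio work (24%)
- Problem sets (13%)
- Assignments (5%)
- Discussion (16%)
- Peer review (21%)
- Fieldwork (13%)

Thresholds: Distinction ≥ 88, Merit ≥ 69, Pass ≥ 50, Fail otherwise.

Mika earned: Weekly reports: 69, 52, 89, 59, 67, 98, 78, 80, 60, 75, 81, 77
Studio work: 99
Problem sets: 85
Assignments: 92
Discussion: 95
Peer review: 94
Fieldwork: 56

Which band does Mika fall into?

Merit

Weekly reports: drop 52, 59 → average of remaining 10 = 774/10 = 77.4
Weighted total:
  Weekly reports 77.4 × 0.08 = 6.192
  Studio work 99 × 0.24 = 23.76
  Problem sets 85 × 0.13 = 11.05
  Assignments 92 × 0.05 = 4.6
  Discussion 95 × 0.16 = 15.2
  Peer review 94 × 0.21 = 19.74
  Fieldwork 56 × 0.13 = 7.28
Sum = 87.822
87.822 is ≥ 69 and < 88 → Merit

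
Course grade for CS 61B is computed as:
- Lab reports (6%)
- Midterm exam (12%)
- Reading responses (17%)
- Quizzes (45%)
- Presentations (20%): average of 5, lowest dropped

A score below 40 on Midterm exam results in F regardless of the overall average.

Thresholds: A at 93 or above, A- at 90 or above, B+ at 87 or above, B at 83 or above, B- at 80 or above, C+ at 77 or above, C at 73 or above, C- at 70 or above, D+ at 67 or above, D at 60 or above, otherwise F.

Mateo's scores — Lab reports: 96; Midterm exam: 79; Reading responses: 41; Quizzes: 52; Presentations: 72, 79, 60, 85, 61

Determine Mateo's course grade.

D

Presentations: drop 60 → average of remaining 4 = 297/4 = 74.25
Midterm exam score 79 ≥ 40: minimum met.
Weighted total:
  Lab reports 96 × 0.06 = 5.76
  Midterm exam 79 × 0.12 = 9.48
  Reading responses 41 × 0.17 = 6.97
  Quizzes 52 × 0.45 = 23.4
  Presentations 74.25 × 0.2 = 14.85
Sum = 60.46
60.46 is ≥ 60 and < 67 → D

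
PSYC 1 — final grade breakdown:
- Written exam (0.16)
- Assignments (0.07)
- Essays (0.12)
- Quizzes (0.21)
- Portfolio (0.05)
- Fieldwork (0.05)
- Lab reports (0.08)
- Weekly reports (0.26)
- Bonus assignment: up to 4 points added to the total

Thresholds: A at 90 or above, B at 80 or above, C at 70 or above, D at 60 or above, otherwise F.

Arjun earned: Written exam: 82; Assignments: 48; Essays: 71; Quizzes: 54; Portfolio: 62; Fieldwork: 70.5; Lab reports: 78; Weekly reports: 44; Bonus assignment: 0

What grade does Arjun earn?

D

Weighted total:
  Written exam 82 × 0.16 = 13.12
  Assignments 48 × 0.07 = 3.36
  Essays 71 × 0.12 = 8.52
  Quizzes 54 × 0.21 = 11.34
  Portfolio 62 × 0.05 = 3.1
  Fieldwork 70.5 × 0.05 = 3.525
  Lab reports 78 × 0.08 = 6.24
  Weekly reports 44 × 0.26 = 11.44
Sum = 60.645
Bonus assignment: 60.645 + 0 = 60.645
60.645 is ≥ 60 and < 70 → D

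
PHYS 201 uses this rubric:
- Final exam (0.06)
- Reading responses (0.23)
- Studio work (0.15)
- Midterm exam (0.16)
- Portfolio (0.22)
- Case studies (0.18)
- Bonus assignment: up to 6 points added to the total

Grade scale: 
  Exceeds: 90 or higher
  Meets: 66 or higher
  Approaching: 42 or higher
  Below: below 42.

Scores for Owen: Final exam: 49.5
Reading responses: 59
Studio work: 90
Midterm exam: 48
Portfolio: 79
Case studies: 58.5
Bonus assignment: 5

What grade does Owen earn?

Meets

Weighted total:
  Final exam 49.5 × 0.06 = 2.97
  Reading responses 59 × 0.23 = 13.57
  Studio work 90 × 0.15 = 13.5
  Midterm exam 48 × 0.16 = 7.68
  Portfolio 79 × 0.22 = 17.38
  Case studies 58.5 × 0.18 = 10.53
Sum = 65.63
Bonus assignment: 65.63 + 5 = 70.63
70.63 is ≥ 66 and < 90 → Meets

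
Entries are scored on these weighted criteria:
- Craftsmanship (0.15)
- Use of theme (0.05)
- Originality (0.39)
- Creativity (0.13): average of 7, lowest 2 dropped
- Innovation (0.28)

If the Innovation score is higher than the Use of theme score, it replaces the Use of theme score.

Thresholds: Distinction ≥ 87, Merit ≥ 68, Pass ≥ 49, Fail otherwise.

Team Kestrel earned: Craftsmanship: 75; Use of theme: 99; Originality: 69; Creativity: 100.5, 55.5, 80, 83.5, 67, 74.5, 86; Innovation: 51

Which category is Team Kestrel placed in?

Merit

Creativity: drop 55.5, 67 → average of remaining 5 = 424.5/5 = 84.9
Innovation (51) ≤ Use of theme (99), so Use of theme stays at 99.
Weighted total:
  Craftsmanship 75 × 0.15 = 11.25
  Use of theme 99 × 0.05 = 4.95
  Originality 69 × 0.39 = 26.91
  Creativity 84.9 × 0.13 = 11.037
  Innovation 51 × 0.28 = 14.28
Sum = 68.427
68.427 is ≥ 68 and < 87 → Merit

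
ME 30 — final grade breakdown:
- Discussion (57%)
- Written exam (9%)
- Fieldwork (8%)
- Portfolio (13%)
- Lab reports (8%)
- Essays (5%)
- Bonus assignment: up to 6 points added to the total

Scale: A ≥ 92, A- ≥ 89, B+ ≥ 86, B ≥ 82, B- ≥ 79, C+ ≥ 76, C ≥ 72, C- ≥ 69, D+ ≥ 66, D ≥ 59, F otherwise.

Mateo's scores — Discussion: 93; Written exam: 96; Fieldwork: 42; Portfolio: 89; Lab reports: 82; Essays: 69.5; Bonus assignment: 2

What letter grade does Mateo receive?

Weighted total:
  Discussion 93 × 0.57 = 53.01
  Written exam 96 × 0.09 = 8.64
  Fieldwork 42 × 0.08 = 3.36
  Portfolio 89 × 0.13 = 11.57
  Lab reports 82 × 0.08 = 6.56
  Essays 69.5 × 0.05 = 3.475
Sum = 86.615
Bonus assignment: 86.615 + 2 = 88.615
88.615 is ≥ 86 and < 89 → B+

B+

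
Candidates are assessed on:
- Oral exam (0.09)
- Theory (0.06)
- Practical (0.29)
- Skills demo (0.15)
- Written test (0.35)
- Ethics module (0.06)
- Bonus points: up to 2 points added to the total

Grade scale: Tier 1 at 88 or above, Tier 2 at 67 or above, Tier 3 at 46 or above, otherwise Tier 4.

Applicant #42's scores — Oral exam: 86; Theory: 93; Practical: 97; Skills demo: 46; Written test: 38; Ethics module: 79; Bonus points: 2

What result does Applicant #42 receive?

Weighted total:
  Oral exam 86 × 0.09 = 7.74
  Theory 93 × 0.06 = 5.58
  Practical 97 × 0.29 = 28.13
  Skills demo 46 × 0.15 = 6.9
  Written test 38 × 0.35 = 13.3
  Ethics module 79 × 0.06 = 4.74
Sum = 66.39
Bonus points: 66.39 + 2 = 68.39
68.39 is ≥ 67 and < 88 → Tier 2

Tier 2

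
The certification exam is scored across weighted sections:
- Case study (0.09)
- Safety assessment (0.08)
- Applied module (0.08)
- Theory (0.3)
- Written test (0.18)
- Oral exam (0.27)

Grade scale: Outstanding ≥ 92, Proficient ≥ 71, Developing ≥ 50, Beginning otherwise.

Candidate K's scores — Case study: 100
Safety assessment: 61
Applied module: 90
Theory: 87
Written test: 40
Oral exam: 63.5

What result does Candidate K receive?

Proficient

Weighted total:
  Case study 100 × 0.09 = 9
  Safety assessment 61 × 0.08 = 4.88
  Applied module 90 × 0.08 = 7.2
  Theory 87 × 0.3 = 26.1
  Written test 40 × 0.18 = 7.2
  Oral exam 63.5 × 0.27 = 17.145
Sum = 71.525
71.525 is ≥ 71 and < 92 → Proficient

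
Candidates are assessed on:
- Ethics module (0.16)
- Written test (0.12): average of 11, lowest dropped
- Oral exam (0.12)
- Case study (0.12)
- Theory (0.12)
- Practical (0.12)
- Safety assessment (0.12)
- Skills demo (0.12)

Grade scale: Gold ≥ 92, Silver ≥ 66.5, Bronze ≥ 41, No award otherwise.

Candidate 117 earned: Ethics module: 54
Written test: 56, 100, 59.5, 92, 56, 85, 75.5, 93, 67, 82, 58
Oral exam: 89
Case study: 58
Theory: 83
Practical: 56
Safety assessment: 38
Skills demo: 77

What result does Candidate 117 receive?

Written test: drop 56 → average of remaining 10 = 768/10 = 76.8
Weighted total:
  Ethics module 54 × 0.16 = 8.64
  Written test 76.8 × 0.12 = 9.216
  Oral exam 89 × 0.12 = 10.68
  Case study 58 × 0.12 = 6.96
  Theory 83 × 0.12 = 9.96
  Practical 56 × 0.12 = 6.72
  Safety assessment 38 × 0.12 = 4.56
  Skills demo 77 × 0.12 = 9.24
Sum = 65.976
65.976 is ≥ 41 and < 66.5 → Bronze

Bronze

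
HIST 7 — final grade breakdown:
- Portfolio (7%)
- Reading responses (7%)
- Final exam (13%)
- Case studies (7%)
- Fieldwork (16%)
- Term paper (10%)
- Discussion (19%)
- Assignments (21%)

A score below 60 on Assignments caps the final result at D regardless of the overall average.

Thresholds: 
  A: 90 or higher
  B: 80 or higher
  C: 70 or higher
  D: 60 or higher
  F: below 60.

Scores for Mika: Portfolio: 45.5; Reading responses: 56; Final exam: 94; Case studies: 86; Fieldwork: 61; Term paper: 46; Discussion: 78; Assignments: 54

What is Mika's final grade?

D

Assignments score 54 < 60: minimum not met.
Weighted total:
  Portfolio 45.5 × 0.07 = 3.185
  Reading responses 56 × 0.07 = 3.92
  Final exam 94 × 0.13 = 12.22
  Case studies 86 × 0.07 = 6.02
  Fieldwork 61 × 0.16 = 9.76
  Term paper 46 × 0.1 = 4.6
  Discussion 78 × 0.19 = 14.82
  Assignments 54 × 0.21 = 11.34
Sum = 65.865
65.865 would be D; cap at D applies → D.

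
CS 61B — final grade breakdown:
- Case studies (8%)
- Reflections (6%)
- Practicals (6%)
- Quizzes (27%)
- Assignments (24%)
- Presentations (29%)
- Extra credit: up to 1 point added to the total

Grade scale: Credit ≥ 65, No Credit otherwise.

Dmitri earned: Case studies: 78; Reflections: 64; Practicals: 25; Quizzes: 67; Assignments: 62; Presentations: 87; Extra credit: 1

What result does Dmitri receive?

Weighted total:
  Case studies 78 × 0.08 = 6.24
  Reflections 64 × 0.06 = 3.84
  Practicals 25 × 0.06 = 1.5
  Quizzes 67 × 0.27 = 18.09
  Assignments 62 × 0.24 = 14.88
  Presentations 87 × 0.29 = 25.23
Sum = 69.78
Extra credit: 69.78 + 1 = 70.78
70.78 ≥ 65 → Credit

Credit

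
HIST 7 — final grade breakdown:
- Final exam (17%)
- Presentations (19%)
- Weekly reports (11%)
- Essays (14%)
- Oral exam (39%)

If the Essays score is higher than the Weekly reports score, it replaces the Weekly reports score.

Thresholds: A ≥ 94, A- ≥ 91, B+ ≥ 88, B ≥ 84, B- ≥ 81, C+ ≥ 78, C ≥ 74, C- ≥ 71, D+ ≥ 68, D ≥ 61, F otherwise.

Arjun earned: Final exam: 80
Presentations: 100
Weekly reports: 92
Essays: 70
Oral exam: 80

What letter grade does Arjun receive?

Essays (70) ≤ Weekly reports (92), so Weekly reports stays at 92.
Weighted total:
  Final exam 80 × 0.17 = 13.6
  Presentations 100 × 0.19 = 19
  Weekly reports 92 × 0.11 = 10.12
  Essays 70 × 0.14 = 9.8
  Oral exam 80 × 0.39 = 31.2
Sum = 83.72
83.72 is ≥ 81 and < 84 → B-

B-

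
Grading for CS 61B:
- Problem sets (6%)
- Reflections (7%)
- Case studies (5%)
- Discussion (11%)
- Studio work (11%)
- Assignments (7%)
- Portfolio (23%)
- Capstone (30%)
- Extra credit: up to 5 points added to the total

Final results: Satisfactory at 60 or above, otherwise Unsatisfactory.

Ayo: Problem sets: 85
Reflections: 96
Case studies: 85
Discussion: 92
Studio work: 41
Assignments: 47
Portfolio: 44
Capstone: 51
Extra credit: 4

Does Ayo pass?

Satisfactory

Weighted total:
  Problem sets 85 × 0.06 = 5.1
  Reflections 96 × 0.07 = 6.72
  Case studies 85 × 0.05 = 4.25
  Discussion 92 × 0.11 = 10.12
  Studio work 41 × 0.11 = 4.51
  Assignments 47 × 0.07 = 3.29
  Portfolio 44 × 0.23 = 10.12
  Capstone 51 × 0.3 = 15.3
Sum = 59.41
Extra credit: 59.41 + 4 = 63.41
63.41 ≥ 60 → Satisfactory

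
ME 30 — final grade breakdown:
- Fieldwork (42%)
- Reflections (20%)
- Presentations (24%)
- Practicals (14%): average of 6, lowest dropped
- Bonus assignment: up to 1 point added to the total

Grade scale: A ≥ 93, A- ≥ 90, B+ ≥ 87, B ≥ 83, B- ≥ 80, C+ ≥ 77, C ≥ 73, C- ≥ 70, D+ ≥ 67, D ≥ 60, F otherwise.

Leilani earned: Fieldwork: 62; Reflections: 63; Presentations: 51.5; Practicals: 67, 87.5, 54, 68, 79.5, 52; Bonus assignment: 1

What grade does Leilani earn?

D

Practicals: drop 52 → average of remaining 5 = 356/5 = 71.2
Weighted total:
  Fieldwork 62 × 0.42 = 26.04
  Reflections 63 × 0.2 = 12.6
  Presentations 51.5 × 0.24 = 12.36
  Practicals 71.2 × 0.14 = 9.968
Sum = 60.968
Bonus assignment: 60.968 + 1 = 61.968
61.968 is ≥ 60 and < 67 → D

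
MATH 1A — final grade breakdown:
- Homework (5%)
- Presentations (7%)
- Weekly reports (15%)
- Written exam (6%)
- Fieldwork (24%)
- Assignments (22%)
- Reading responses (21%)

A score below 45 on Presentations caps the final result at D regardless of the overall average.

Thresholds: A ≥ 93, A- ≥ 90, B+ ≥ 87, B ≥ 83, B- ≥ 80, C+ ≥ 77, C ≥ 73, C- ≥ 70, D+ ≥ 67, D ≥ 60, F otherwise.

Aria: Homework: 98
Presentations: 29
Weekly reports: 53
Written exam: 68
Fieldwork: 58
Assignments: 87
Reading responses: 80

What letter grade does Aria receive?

D

Presentations score 29 < 45: minimum not met.
Weighted total:
  Homework 98 × 0.05 = 4.9
  Presentations 29 × 0.07 = 2.03
  Weekly reports 53 × 0.15 = 7.95
  Written exam 68 × 0.06 = 4.08
  Fieldwork 58 × 0.24 = 13.92
  Assignments 87 × 0.22 = 19.14
  Reading responses 80 × 0.21 = 16.8
Sum = 68.82
68.82 would be D+; cap at D applies → D.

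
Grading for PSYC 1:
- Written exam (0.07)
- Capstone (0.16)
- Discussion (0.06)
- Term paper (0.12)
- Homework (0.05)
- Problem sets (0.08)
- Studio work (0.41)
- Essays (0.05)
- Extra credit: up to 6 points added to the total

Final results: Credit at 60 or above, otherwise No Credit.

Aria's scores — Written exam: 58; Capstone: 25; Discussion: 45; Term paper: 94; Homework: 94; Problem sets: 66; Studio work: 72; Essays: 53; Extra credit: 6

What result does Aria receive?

Credit

Weighted total:
  Written exam 58 × 0.07 = 4.06
  Capstone 25 × 0.16 = 4
  Discussion 45 × 0.06 = 2.7
  Term paper 94 × 0.12 = 11.28
  Homework 94 × 0.05 = 4.7
  Problem sets 66 × 0.08 = 5.28
  Studio work 72 × 0.41 = 29.52
  Essays 53 × 0.05 = 2.65
Sum = 64.19
Extra credit: 64.19 + 6 = 70.19
70.19 ≥ 60 → Credit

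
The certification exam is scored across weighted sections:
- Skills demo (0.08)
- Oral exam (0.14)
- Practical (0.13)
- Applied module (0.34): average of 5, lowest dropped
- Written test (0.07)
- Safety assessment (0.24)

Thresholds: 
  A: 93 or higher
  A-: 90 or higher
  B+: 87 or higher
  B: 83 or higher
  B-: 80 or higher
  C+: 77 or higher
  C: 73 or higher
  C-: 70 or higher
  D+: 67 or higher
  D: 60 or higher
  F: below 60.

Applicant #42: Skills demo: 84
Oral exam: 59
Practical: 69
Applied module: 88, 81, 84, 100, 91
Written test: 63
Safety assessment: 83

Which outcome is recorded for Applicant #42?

Applied module: drop 81 → average of remaining 4 = 363/4 = 90.75
Weighted total:
  Skills demo 84 × 0.08 = 6.72
  Oral exam 59 × 0.14 = 8.26
  Practical 69 × 0.13 = 8.97
  Applied module 90.75 × 0.34 = 30.855
  Written test 63 × 0.07 = 4.41
  Safety assessment 83 × 0.24 = 19.92
Sum = 79.135
79.135 is ≥ 77 and < 80 → C+

C+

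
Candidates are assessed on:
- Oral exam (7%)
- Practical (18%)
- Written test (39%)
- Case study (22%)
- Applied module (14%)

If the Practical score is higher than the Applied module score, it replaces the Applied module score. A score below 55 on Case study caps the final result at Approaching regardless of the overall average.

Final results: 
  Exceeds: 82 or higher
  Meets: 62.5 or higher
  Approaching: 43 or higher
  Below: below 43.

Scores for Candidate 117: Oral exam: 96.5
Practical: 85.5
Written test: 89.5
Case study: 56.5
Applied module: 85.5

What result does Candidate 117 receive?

Practical (85.5) ≤ Applied module (85.5), so Applied module stays at 85.5.
Case study score 56.5 ≥ 55: minimum met.
Weighted total:
  Oral exam 96.5 × 0.07 = 6.755
  Practical 85.5 × 0.18 = 15.39
  Written test 89.5 × 0.39 = 34.905
  Case study 56.5 × 0.22 = 12.43
  Applied module 85.5 × 0.14 = 11.97
Sum = 81.45
81.45 is ≥ 62.5 and < 82 → Meets

Meets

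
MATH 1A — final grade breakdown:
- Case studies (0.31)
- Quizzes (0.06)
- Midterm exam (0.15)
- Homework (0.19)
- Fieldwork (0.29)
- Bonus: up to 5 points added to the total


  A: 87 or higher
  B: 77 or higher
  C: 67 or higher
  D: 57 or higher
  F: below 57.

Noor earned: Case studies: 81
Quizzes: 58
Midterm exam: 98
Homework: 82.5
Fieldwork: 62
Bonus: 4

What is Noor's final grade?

Weighted total:
  Case studies 81 × 0.31 = 25.11
  Quizzes 58 × 0.06 = 3.48
  Midterm exam 98 × 0.15 = 14.7
  Homework 82.5 × 0.19 = 15.675
  Fieldwork 62 × 0.29 = 17.98
Sum = 76.945
Bonus: 76.945 + 4 = 80.945
80.945 is ≥ 77 and < 87 → B

B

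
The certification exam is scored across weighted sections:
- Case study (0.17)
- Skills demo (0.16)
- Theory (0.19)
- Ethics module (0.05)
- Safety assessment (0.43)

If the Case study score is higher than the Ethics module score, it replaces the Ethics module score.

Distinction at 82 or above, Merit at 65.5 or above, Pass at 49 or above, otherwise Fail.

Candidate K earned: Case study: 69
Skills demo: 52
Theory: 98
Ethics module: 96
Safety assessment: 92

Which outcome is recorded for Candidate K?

Distinction

Case study (69) ≤ Ethics module (96), so Ethics module stays at 96.
Weighted total:
  Case study 69 × 0.17 = 11.73
  Skills demo 52 × 0.16 = 8.32
  Theory 98 × 0.19 = 18.62
  Ethics module 96 × 0.05 = 4.8
  Safety assessment 92 × 0.43 = 39.56
Sum = 83.03
83.03 ≥ 82 → Distinction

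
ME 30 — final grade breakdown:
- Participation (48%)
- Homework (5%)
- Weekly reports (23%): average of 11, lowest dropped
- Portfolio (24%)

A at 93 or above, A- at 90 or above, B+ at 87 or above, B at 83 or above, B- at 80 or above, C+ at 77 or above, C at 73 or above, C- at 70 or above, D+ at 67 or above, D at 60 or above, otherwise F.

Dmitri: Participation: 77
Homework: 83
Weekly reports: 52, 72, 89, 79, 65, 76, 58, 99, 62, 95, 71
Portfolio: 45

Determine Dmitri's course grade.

D+

Weekly reports: drop 52 → average of remaining 10 = 766/10 = 76.6
Weighted total:
  Participation 77 × 0.48 = 36.96
  Homework 83 × 0.05 = 4.15
  Weekly reports 76.6 × 0.23 = 17.618
  Portfolio 45 × 0.24 = 10.8
Sum = 69.528
69.528 is ≥ 67 and < 70 → D+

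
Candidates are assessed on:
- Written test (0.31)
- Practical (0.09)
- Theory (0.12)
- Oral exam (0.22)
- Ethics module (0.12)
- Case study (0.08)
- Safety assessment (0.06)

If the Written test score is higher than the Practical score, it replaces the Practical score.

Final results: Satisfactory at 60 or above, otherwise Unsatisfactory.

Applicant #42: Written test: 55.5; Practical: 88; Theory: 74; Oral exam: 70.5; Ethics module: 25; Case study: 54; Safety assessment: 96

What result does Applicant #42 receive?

Satisfactory

Written test (55.5) ≤ Practical (88), so Practical stays at 88.
Weighted total:
  Written test 55.5 × 0.31 = 17.205
  Practical 88 × 0.09 = 7.92
  Theory 74 × 0.12 = 8.88
  Oral exam 70.5 × 0.22 = 15.51
  Ethics module 25 × 0.12 = 3
  Case study 54 × 0.08 = 4.32
  Safety assessment 96 × 0.06 = 5.76
Sum = 62.595
62.595 ≥ 60 → Satisfactory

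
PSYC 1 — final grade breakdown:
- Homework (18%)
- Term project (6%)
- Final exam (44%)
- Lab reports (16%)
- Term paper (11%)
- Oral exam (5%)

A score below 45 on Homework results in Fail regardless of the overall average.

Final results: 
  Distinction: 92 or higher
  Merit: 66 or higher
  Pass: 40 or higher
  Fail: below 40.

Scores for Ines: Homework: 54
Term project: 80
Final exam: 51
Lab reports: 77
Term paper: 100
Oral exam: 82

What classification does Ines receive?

Pass

Homework score 54 ≥ 45: minimum met.
Weighted total:
  Homework 54 × 0.18 = 9.72
  Term project 80 × 0.06 = 4.8
  Final exam 51 × 0.44 = 22.44
  Lab reports 77 × 0.16 = 12.32
  Term paper 100 × 0.11 = 11
  Oral exam 82 × 0.05 = 4.1
Sum = 64.38
64.38 is ≥ 40 and < 66 → Pass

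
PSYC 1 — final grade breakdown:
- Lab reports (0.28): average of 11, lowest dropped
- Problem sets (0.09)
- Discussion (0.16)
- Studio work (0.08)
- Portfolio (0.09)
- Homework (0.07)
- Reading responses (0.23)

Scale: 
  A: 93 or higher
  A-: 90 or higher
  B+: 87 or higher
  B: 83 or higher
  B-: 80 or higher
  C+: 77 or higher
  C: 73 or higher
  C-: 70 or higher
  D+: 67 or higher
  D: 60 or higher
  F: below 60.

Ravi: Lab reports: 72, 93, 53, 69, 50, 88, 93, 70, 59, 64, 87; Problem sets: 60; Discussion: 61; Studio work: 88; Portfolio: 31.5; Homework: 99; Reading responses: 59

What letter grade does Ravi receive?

Lab reports: drop 50 → average of remaining 10 = 748/10 = 74.8
Weighted total:
  Lab reports 74.8 × 0.28 = 20.944
  Problem sets 60 × 0.09 = 5.4
  Discussion 61 × 0.16 = 9.76
  Studio work 88 × 0.08 = 7.04
  Portfolio 31.5 × 0.09 = 2.835
  Homework 99 × 0.07 = 6.93
  Reading responses 59 × 0.23 = 13.57
Sum = 66.479
66.479 is ≥ 60 and < 67 → D

D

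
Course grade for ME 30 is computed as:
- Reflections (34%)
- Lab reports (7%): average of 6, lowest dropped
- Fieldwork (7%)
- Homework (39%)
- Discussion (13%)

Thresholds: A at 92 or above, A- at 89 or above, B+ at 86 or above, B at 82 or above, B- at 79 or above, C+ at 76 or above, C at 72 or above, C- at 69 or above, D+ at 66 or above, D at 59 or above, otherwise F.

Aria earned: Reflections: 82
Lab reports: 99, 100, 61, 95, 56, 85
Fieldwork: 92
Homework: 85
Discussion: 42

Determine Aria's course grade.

B-

Lab reports: drop 56 → average of remaining 5 = 440/5 = 88
Weighted total:
  Reflections 82 × 0.34 = 27.88
  Lab reports 88 × 0.07 = 6.16
  Fieldwork 92 × 0.07 = 6.44
  Homework 85 × 0.39 = 33.15
  Discussion 42 × 0.13 = 5.46
Sum = 79.09
79.09 is ≥ 79 and < 82 → B-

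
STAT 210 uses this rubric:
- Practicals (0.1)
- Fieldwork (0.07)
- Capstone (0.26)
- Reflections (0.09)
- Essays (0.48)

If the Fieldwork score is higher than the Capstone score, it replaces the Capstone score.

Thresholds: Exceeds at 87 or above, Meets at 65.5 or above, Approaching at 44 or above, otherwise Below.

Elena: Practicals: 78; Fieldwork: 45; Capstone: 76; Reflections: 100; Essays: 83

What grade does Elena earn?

Fieldwork (45) ≤ Capstone (76), so Capstone stays at 76.
Weighted total:
  Practicals 78 × 0.1 = 7.8
  Fieldwork 45 × 0.07 = 3.15
  Capstone 76 × 0.26 = 19.76
  Reflections 100 × 0.09 = 9
  Essays 83 × 0.48 = 39.84
Sum = 79.55
79.55 is ≥ 65.5 and < 87 → Meets

Meets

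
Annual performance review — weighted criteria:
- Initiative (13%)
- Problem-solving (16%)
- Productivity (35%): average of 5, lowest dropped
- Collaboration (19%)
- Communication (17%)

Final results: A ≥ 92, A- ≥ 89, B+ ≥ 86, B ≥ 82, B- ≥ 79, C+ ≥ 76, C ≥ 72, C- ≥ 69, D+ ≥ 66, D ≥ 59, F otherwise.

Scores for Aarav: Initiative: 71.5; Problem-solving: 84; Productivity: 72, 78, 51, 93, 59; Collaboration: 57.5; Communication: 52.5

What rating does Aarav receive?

C-

Productivity: drop 51 → average of remaining 4 = 302/4 = 75.5
Weighted total:
  Initiative 71.5 × 0.13 = 9.295
  Problem-solving 84 × 0.16 = 13.44
  Productivity 75.5 × 0.35 = 26.425
  Collaboration 57.5 × 0.19 = 10.925
  Communication 52.5 × 0.17 = 8.925
Sum = 69.01
69.01 is ≥ 69 and < 72 → C-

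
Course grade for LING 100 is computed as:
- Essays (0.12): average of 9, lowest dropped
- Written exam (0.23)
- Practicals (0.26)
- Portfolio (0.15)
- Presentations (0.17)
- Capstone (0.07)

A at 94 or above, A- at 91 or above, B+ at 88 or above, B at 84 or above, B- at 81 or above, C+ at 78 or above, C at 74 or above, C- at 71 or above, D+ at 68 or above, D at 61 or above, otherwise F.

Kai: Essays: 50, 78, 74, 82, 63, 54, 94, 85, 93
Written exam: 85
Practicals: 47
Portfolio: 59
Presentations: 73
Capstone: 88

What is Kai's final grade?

D+

Essays: drop 50 → average of remaining 8 = 623/8 = 77.875
Weighted total:
  Essays 77.875 × 0.12 = 9.345
  Written exam 85 × 0.23 = 19.55
  Practicals 47 × 0.26 = 12.22
  Portfolio 59 × 0.15 = 8.85
  Presentations 73 × 0.17 = 12.41
  Capstone 88 × 0.07 = 6.16
Sum = 68.535
68.535 is ≥ 68 and < 71 → D+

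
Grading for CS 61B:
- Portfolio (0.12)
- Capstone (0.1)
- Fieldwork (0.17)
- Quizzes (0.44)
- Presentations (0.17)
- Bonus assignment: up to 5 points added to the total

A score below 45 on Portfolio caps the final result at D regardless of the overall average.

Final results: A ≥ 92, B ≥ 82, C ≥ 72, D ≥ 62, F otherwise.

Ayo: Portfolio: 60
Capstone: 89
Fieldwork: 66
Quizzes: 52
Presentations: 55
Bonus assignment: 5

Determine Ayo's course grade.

D

Portfolio score 60 ≥ 45: minimum met.
Weighted total:
  Portfolio 60 × 0.12 = 7.2
  Capstone 89 × 0.1 = 8.9
  Fieldwork 66 × 0.17 = 11.22
  Quizzes 52 × 0.44 = 22.88
  Presentations 55 × 0.17 = 9.35
Sum = 59.55
Bonus assignment: 59.55 + 5 = 64.55
64.55 is ≥ 62 and < 72 → D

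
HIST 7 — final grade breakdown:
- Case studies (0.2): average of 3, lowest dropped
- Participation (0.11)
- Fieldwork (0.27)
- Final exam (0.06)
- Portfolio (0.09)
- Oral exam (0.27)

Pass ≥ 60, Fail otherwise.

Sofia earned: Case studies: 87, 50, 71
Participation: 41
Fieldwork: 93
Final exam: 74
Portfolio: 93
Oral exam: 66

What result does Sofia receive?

Pass

Case studies: drop 50 → average of remaining 2 = 158/2 = 79
Weighted total:
  Case studies 79 × 0.2 = 15.8
  Participation 41 × 0.11 = 4.51
  Fieldwork 93 × 0.27 = 25.11
  Final exam 74 × 0.06 = 4.44
  Portfolio 93 × 0.09 = 8.37
  Oral exam 66 × 0.27 = 17.82
Sum = 76.05
76.05 ≥ 60 → Pass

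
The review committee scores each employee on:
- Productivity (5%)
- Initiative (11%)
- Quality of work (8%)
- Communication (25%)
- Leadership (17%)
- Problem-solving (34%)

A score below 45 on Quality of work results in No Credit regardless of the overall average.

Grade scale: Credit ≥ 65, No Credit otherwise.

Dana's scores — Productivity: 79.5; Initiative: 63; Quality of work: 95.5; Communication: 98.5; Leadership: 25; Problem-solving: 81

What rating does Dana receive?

Quality of work score 95.5 ≥ 45: minimum met.
Weighted total:
  Productivity 79.5 × 0.05 = 3.975
  Initiative 63 × 0.11 = 6.93
  Quality of work 95.5 × 0.08 = 7.64
  Communication 98.5 × 0.25 = 24.625
  Leadership 25 × 0.17 = 4.25
  Problem-solving 81 × 0.34 = 27.54
Sum = 74.96
74.96 ≥ 65 → Credit

Credit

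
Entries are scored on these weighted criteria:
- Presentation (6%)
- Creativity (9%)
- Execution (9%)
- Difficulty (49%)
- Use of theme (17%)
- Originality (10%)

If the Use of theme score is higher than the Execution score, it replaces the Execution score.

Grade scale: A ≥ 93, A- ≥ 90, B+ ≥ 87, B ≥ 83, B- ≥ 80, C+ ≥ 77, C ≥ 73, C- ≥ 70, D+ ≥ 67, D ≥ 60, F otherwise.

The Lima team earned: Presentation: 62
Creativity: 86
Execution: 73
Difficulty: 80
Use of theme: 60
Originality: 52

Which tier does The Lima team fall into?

C-

Use of theme (60) ≤ Execution (73), so Execution stays at 73.
Weighted total:
  Presentation 62 × 0.06 = 3.72
  Creativity 86 × 0.09 = 7.74
  Execution 73 × 0.09 = 6.57
  Difficulty 80 × 0.49 = 39.2
  Use of theme 60 × 0.17 = 10.2
  Originality 52 × 0.1 = 5.2
Sum = 72.63
72.63 is ≥ 70 and < 73 → C-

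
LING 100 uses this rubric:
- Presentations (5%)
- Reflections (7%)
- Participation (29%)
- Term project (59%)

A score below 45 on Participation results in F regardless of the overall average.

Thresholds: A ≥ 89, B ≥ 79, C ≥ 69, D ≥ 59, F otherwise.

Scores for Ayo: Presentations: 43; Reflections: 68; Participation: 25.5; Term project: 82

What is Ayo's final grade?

F

Participation score 25.5 < 45: minimum not met.
Weighted total:
  Presentations 43 × 0.05 = 2.15
  Reflections 68 × 0.07 = 4.76
  Participation 25.5 × 0.29 = 7.395
  Term project 82 × 0.59 = 48.38
Sum = 62.685
Because the Participation minimum was not met, the result is F.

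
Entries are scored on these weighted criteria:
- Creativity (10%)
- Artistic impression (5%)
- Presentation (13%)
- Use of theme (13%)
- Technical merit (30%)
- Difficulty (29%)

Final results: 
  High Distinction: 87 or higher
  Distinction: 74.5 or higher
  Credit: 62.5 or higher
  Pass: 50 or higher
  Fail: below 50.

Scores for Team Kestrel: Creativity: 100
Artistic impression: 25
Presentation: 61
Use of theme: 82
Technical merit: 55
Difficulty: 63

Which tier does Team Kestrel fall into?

Credit

Weighted total:
  Creativity 100 × 0.1 = 10
  Artistic impression 25 × 0.05 = 1.25
  Presentation 61 × 0.13 = 7.93
  Use of theme 82 × 0.13 = 10.66
  Technical merit 55 × 0.3 = 16.5
  Difficulty 63 × 0.29 = 18.27
Sum = 64.61
64.61 is ≥ 62.5 and < 74.5 → Credit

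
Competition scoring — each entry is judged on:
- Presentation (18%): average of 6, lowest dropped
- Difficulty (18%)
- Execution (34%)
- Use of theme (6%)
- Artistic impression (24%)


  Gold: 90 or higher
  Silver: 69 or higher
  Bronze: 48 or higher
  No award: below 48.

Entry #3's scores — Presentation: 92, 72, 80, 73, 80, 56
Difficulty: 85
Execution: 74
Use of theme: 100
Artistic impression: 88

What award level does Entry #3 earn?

Silver

Presentation: drop 56 → average of remaining 5 = 397/5 = 79.4
Weighted total:
  Presentation 79.4 × 0.18 = 14.292
  Difficulty 85 × 0.18 = 15.3
  Execution 74 × 0.34 = 25.16
  Use of theme 100 × 0.06 = 6
  Artistic impression 88 × 0.24 = 21.12
Sum = 81.872
81.872 is ≥ 69 and < 90 → Silver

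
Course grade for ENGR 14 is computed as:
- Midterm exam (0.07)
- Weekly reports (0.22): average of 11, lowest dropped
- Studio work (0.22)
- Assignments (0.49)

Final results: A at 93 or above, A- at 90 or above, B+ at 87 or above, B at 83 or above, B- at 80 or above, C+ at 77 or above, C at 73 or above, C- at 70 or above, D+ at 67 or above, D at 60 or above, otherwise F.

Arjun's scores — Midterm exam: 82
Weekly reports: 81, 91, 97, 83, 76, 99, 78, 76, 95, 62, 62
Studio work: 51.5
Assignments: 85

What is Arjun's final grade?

C+

Weekly reports: drop 62 → average of remaining 10 = 838/10 = 83.8
Weighted total:
  Midterm exam 82 × 0.07 = 5.74
  Weekly reports 83.8 × 0.22 = 18.436
  Studio work 51.5 × 0.22 = 11.33
  Assignments 85 × 0.49 = 41.65
Sum = 77.156
77.156 is ≥ 77 and < 80 → C+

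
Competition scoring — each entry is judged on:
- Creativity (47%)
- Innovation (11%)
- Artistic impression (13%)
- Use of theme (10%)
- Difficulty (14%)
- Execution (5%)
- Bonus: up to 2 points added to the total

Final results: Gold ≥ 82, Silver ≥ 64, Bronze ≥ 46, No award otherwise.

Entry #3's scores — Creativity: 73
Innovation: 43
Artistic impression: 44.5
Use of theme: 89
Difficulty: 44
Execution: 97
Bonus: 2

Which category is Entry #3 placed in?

Weighted total:
  Creativity 73 × 0.47 = 34.31
  Innovation 43 × 0.11 = 4.73
  Artistic impression 44.5 × 0.13 = 5.785
  Use of theme 89 × 0.1 = 8.9
  Difficulty 44 × 0.14 = 6.16
  Execution 97 × 0.05 = 4.85
Sum = 64.735
Bonus: 64.735 + 2 = 66.735
66.735 is ≥ 64 and < 82 → Silver

Silver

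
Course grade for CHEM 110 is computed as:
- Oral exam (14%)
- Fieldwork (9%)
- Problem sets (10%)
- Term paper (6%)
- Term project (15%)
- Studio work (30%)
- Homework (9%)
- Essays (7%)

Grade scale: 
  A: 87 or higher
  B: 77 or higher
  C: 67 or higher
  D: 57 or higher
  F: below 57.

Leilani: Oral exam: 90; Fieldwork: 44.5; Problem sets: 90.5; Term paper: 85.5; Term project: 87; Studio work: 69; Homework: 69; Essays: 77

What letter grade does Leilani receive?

Weighted total:
  Oral exam 90 × 0.14 = 12.6
  Fieldwork 44.5 × 0.09 = 4.005
  Problem sets 90.5 × 0.1 = 9.05
  Term paper 85.5 × 0.06 = 5.13
  Term project 87 × 0.15 = 13.05
  Studio work 69 × 0.3 = 20.7
  Homework 69 × 0.09 = 6.21
  Essays 77 × 0.07 = 5.39
Sum = 76.135
76.135 is ≥ 67 and < 77 → C

C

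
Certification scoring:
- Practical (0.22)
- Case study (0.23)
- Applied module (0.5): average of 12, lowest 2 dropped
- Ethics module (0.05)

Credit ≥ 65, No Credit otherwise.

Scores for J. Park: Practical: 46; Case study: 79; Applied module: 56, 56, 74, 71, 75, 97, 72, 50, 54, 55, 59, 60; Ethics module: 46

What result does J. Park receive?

Applied module: drop 50, 54 → average of remaining 10 = 675/10 = 67.5
Weighted total:
  Practical 46 × 0.22 = 10.12
  Case study 79 × 0.23 = 18.17
  Applied module 67.5 × 0.5 = 33.75
  Ethics module 46 × 0.05 = 2.3
Sum = 64.34
64.34 < 65 → No Credit

No Credit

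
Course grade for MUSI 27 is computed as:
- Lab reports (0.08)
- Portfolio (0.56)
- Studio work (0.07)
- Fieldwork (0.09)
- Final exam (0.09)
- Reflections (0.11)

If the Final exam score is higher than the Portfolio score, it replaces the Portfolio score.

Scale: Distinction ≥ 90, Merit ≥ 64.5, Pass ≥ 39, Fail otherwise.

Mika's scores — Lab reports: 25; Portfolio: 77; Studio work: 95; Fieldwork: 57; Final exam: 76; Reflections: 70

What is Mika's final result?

Merit

Final exam (76) ≤ Portfolio (77), so Portfolio stays at 77.
Weighted total:
  Lab reports 25 × 0.08 = 2
  Portfolio 77 × 0.56 = 43.12
  Studio work 95 × 0.07 = 6.65
  Fieldwork 57 × 0.09 = 5.13
  Final exam 76 × 0.09 = 6.84
  Reflections 70 × 0.11 = 7.7
Sum = 71.44
71.44 is ≥ 64.5 and < 90 → Merit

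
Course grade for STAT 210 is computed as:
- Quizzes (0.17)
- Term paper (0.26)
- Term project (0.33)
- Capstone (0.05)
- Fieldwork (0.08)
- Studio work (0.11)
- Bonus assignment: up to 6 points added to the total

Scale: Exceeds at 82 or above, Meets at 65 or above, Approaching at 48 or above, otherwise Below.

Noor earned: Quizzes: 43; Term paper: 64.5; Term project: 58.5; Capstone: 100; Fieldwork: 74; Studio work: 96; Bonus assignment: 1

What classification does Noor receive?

Meets

Weighted total:
  Quizzes 43 × 0.17 = 7.31
  Term paper 64.5 × 0.26 = 16.77
  Term project 58.5 × 0.33 = 19.305
  Capstone 100 × 0.05 = 5
  Fieldwork 74 × 0.08 = 5.92
  Studio work 96 × 0.11 = 10.56
Sum = 64.865
Bonus assignment: 64.865 + 1 = 65.865
65.865 is ≥ 65 and < 82 → Meets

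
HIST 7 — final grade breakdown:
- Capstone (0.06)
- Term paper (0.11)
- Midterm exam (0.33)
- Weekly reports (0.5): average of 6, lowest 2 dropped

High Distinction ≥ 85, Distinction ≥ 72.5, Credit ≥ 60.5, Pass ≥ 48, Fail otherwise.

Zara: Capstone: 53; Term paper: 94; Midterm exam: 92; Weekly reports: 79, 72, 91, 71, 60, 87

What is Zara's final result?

High Distinction

Weekly reports: drop 60, 71 → average of remaining 4 = 329/4 = 82.25
Weighted total:
  Capstone 53 × 0.06 = 3.18
  Term paper 94 × 0.11 = 10.34
  Midterm exam 92 × 0.33 = 30.36
  Weekly reports 82.25 × 0.5 = 41.125
Sum = 85.005
85.005 ≥ 85 → High Distinction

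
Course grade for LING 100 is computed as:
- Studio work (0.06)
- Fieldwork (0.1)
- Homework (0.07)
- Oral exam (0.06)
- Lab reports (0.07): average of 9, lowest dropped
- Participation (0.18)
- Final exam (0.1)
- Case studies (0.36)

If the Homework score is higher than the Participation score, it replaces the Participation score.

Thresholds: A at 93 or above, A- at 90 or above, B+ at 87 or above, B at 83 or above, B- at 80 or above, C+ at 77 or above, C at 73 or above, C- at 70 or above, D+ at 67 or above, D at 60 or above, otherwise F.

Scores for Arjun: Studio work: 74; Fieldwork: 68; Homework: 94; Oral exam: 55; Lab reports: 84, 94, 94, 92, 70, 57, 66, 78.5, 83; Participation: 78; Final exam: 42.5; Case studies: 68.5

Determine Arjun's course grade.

Lab reports: drop 57 → average of remaining 8 = 661.5/8 = 82.6875
Homework (94) > Participation (78), so Participation counts as 94.
Weighted total:
  Studio work 74 × 0.06 = 4.44
  Fieldwork 68 × 0.1 = 6.8
  Homework 94 × 0.07 = 6.58
  Oral exam 55 × 0.06 = 3.3
  Lab reports 82.6875 × 0.07 = 5.788125
  Participation 94 × 0.18 = 16.92
  Final exam 42.5 × 0.1 = 4.25
  Case studies 68.5 × 0.36 = 24.66
Sum = 72.738125
72.738125 is ≥ 70 and < 73 → C-

C-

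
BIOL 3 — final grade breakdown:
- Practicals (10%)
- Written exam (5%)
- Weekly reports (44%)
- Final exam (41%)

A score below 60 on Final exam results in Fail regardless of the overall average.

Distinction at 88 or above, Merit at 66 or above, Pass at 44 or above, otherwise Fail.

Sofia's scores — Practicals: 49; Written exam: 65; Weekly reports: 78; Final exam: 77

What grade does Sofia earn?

Final exam score 77 ≥ 60: minimum met.
Weighted total:
  Practicals 49 × 0.1 = 4.9
  Written exam 65 × 0.05 = 3.25
  Weekly reports 78 × 0.44 = 34.32
  Final exam 77 × 0.41 = 31.57
Sum = 74.04
74.04 is ≥ 66 and < 88 → Merit

Merit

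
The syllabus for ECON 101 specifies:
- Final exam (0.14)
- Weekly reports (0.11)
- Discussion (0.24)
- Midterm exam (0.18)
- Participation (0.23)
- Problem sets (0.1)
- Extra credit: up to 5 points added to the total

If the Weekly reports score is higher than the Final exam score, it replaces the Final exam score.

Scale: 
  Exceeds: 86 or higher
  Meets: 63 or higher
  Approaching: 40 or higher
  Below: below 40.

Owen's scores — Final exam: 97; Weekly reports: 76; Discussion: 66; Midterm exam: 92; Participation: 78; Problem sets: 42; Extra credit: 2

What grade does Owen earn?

Meets

Weekly reports (76) ≤ Final exam (97), so Final exam stays at 97.
Weighted total:
  Final exam 97 × 0.14 = 13.58
  Weekly reports 76 × 0.11 = 8.36
  Discussion 66 × 0.24 = 15.84
  Midterm exam 92 × 0.18 = 16.56
  Participation 78 × 0.23 = 17.94
  Problem sets 42 × 0.1 = 4.2
Sum = 76.48
Extra credit: 76.48 + 2 = 78.48
78.48 is ≥ 63 and < 86 → Meets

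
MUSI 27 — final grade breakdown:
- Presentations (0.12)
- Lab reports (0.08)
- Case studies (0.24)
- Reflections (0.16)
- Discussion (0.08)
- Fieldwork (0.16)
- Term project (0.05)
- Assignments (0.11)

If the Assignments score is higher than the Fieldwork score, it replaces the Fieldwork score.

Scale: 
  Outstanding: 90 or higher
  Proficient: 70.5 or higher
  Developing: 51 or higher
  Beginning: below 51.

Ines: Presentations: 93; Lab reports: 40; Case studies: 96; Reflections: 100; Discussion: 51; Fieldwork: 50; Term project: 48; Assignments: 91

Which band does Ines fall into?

Assignments (91) > Fieldwork (50), so Fieldwork counts as 91.
Weighted total:
  Presentations 93 × 0.12 = 11.16
  Lab reports 40 × 0.08 = 3.2
  Case studies 96 × 0.24 = 23.04
  Reflections 100 × 0.16 = 16
  Discussion 51 × 0.08 = 4.08
  Fieldwork 91 × 0.16 = 14.56
  Term project 48 × 0.05 = 2.4
  Assignments 91 × 0.11 = 10.01
Sum = 84.45
84.45 is ≥ 70.5 and < 90 → Proficient

Proficient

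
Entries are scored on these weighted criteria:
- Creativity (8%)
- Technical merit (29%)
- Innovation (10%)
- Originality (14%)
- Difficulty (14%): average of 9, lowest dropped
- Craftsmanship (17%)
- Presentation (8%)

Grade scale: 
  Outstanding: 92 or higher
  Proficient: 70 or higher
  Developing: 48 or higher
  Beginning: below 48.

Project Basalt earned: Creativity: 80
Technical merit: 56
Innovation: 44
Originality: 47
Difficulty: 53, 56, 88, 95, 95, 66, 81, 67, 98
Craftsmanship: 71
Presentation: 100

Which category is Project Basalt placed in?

Difficulty: drop 53 → average of remaining 8 = 646/8 = 80.75
Weighted total:
  Creativity 80 × 0.08 = 6.4
  Technical merit 56 × 0.29 = 16.24
  Innovation 44 × 0.1 = 4.4
  Originality 47 × 0.14 = 6.58
  Difficulty 80.75 × 0.14 = 11.305
  Craftsmanship 71 × 0.17 = 12.07
  Presentation 100 × 0.08 = 8
Sum = 64.995
64.995 is ≥ 48 and < 70 → Developing

Developing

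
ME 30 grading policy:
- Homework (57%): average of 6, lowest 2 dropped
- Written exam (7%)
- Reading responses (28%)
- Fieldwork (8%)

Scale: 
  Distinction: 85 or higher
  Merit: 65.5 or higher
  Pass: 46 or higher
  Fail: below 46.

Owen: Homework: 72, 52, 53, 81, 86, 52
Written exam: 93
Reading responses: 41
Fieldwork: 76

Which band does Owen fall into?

Homework: drop 52, 52 → average of remaining 4 = 292/4 = 73
Weighted total:
  Homework 73 × 0.57 = 41.61
  Written exam 93 × 0.07 = 6.51
  Reading responses 41 × 0.28 = 11.48
  Fieldwork 76 × 0.08 = 6.08
Sum = 65.68
65.68 is ≥ 65.5 and < 85 → Merit

Merit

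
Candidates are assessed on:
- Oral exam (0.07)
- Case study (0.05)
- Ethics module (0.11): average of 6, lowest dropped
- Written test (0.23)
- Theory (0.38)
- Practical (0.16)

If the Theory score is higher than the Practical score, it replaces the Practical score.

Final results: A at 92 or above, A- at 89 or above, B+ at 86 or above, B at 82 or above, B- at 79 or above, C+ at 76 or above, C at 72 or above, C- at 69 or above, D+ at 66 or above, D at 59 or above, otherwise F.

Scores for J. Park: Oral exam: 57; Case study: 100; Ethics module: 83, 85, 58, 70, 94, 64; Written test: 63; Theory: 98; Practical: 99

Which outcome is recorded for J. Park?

Ethics module: drop 58 → average of remaining 5 = 396/5 = 79.2
Theory (98) ≤ Practical (99), so Practical stays at 99.
Weighted total:
  Oral exam 57 × 0.07 = 3.99
  Case study 100 × 0.05 = 5
  Ethics module 79.2 × 0.11 = 8.712
  Written test 63 × 0.23 = 14.49
  Theory 98 × 0.38 = 37.24
  Practical 99 × 0.16 = 15.84
Sum = 85.272
85.272 is ≥ 82 and < 86 → B

B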